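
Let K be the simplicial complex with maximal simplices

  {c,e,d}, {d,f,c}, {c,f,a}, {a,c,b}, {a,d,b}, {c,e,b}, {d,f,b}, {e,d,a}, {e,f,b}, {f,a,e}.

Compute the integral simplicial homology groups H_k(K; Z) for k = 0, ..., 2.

H_0 ≅ Z,  H_1 ≅ Z/2,  H_2 = 0.

Fix the vertex order a < b < c < d < e < f and write every simplex with vertices in increasing order. Then dim K = 2 and the simplices of K are:

  0-simplices (6): a, b, c, d, e, f
  1-simplices (15): ab, ac, ad, ae, af, bc, bd, be, bf, cd, ce, cf, de, df, ef
  2-simplices (10): abc, abd, acf, ade, aef, bce, bdf, bef, cde, cdf

Hence C_0 ≅ Z^6, C_1 ≅ Z^15, C_2 ≅ Z^10.

Boundary ∂_1: C_1 → C_0 is given by ∂[p,q] = [q] − [p]. For instance
  ∂ef = f − e.
The 6×15 boundary matrix has rank 5 and Smith normal form diag(1,1,1,1,1).

∂_2: C_2 → C_1 acts by ∂[p,q,r] = [q,r] − [p,r] + [p,q]. For instance
  ∂acf = cf − af + ac,
  ∂abc = bc − ac + ab.
The 15×10 boundary matrix has rank 10 and Smith normal form diag(1,1,1,1,1,1,1,1,1,2).

Reading off H_k = ker ∂_k / im ∂_{k+1}:

  H_0: rank C_0 − rank ∂_1 = 6 − 5 = 1, and the invariant factors of ∂_1 are all 1, so H_0 = Z.
  H_1: rank ker ∂_1 − rank ∂_2 = (15 − 5) − 10 = 0, and ∂_2 has invariant factor 2 > 1, so H_1 = Z/2.
  H_2: rank ker ∂_2 − rank ∂_3 = (10 − 10) − 0 = 0, and there is no ∂_3, so H_2 = 0.

As a check, the Euler characteristic is 6 − 15 + 10 = 1, which agrees with 1 − 0 + 0 = 1.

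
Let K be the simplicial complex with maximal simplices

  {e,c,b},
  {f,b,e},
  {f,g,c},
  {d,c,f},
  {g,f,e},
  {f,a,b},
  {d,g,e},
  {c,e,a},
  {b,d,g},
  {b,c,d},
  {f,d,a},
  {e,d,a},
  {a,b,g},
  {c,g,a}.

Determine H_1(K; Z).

Fix the vertex order a < b < c < d < e < f < g and write every simplex with vertices in increasing order. Then dim K = 2 and the simplices of K are:

  0-simplices (7): a, b, c, d, e, f, g
  1-simplices (21): ab, ac, ad, ae, af, ag, bc, bd, be, bf, bg, cd, ce, cf, cg, de, df, dg, ef, eg, fg
  2-simplices (14): abf, abg, ace, acg, ade, adf, bcd, bce, bdg, bef, cdf, cfg, deg, efg

so the chain groups are C_0 ≅ Z^7, C_1 ≅ Z^21, C_2 ≅ Z^14.

Boundary ∂_1: C_1 → C_0 is given by ∂[p,q] = [q] − [p]. For instance
  ∂bf = f − b.
This gives a 7×21 integer matrix of rank 6; reducing to Smith normal form yields diagonal entries (1,1,1,1,1,1).

The boundary map ∂_2: C_2 → C_1 maps a triangle to the signed sum of its edges. For instance
  ∂adf = df − af + ad,
  ∂abg = bg − ag + ab.
As a 21×14 matrix over Z this has rank 13, with invariant factors (1,1,1,1,1,1,1,1,1,1,1,1,1).

Now H_k = ker ∂_k / im ∂_{k+1}, so:

  H_1: rank ker ∂_1 − rank ∂_2 = (21 − 6) − 13 = 2, and the invariant factors of ∂_2 are all 1, so H_1 = Z^2.

H_1 ≅ Z^2.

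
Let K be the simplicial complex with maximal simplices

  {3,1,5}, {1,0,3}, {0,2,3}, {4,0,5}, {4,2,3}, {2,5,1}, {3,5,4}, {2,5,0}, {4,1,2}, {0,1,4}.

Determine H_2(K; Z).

Order the vertices as 0 < 1 < 2 < 3 < 4 < 5. Listing each simplex with vertices in this order, K has dimension 2 with simplices:

  0-simplices (6): [0], [1], [2], [3], [4], [5]
  1-simplices (15): [0,1], [0,2], [0,3], [0,4], [0,5], [1,2], [1,3], [1,4], [1,5], [2,3], [2,4], [2,5], [3,4], [3,5], [4,5]
  2-simplices (10): [0,1,3], [0,1,4], [0,2,3], [0,2,5], [0,4,5], [1,2,4], [1,2,5], [1,3,5], [2,3,4], [3,4,5]

Hence C_0 ≅ Z^6, C_1 ≅ Z^15, C_2 ≅ Z^10.

∂_1: C_1 → C_0 is given by ∂[p,q] = [q] − [p]. For instance
  ∂[1,3] = [3] − [1].
The resulting 6×15 matrix has rank 5, and its Smith normal form has invariant factors (1,1,1,1,1).

Boundary ∂_2: C_2 → C_1 sends each 2-simplex [p,q,r] to [q,r] − [p,r] + [p,q]. For instance
  ∂[3,4,5] = [4,5] − [3,5] + [3,4],
  ∂[0,1,3] = [1,3] − [0,3] + [0,1].
This gives a 15×10 integer matrix of rank 10; reducing to Smith normal form yields diagonal entries (1,1,1,1,1,1,1,1,1,2).

Computing H_k = (kernel of ∂_k) / (image of ∂_{k+1}):

  H_2: rank ker ∂_2 − rank ∂_3 = (10 − 10) − 0 = 0, and there is no ∂_3, so H_2 ≅ 0.

H_2 = 0.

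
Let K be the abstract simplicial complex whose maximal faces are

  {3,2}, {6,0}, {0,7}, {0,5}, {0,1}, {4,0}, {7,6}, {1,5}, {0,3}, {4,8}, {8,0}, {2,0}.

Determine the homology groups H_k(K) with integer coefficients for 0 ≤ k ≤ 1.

We work with the vertex ordering 0 < 1 < 2 < 3 < 4 < 5 < 6 < 7 < 8. The simplices of K, each written with vertices in increasing order, are:

  0-simplices (9): [0], [1], [2], [3], [4], [5], [6], [7], [8]
  1-simplices (12): [0,1], [0,2], [0,3], [0,4], [0,5], [0,6], [0,7], [0,8], [1,5], [2,3], [4,8], [6,7]

Hence C_0 ≅ Z^9, C_1 ≅ Z^12.

The boundary map ∂_1: C_1 → C_0 sends each edge [p,q] (with p < q) to q − p. For instance
  ∂[0,5] = [5] − [0].
The resulting 9×12 matrix has rank 8, and its Smith normal form has invariant factors (1,1,1,1,1,1,1,1).

Now H_k = ker ∂_k / im ∂_{k+1}, so:

  H_0: rank C_0 − rank ∂_1 = 9 − 8 = 1, and the invariant factors of ∂_1 are all 1, so H_0 = Z.
  H_1: rank ker ∂_1 − rank ∂_2 = (12 − 8) − 0 = 4, and there is no ∂_2, so H_1 = Z^4.

As a check, the Euler characteristic is 9 − 12 = -3, which agrees with 1 − 4 = -3.
(K is a triangulation of a wedge of 4 circles.)

H_0 = Z,  H_1 = Z^4.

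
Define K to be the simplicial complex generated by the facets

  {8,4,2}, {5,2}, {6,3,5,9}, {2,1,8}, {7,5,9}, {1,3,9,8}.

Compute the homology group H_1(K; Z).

Take the total order 1 < 2 < 3 < 4 < 5 < 6 < 7 < 8 < 9 on the vertex set. Then K (dimension 3) consists of the simplices:

  0-simplices (9): [1], [2], [3], [4], [5], [6], [7], [8], [9]
  1-simplices (18): [1,2], [1,3], [1,8], [1,9], [2,4], [2,5], [2,8], [3,5], [3,6], [3,8], [3,9], [4,8], [5,6], [5,7], [5,9], [6,9], [7,9], [8,9]
  2-simplices (11): [1,2,8], [1,3,8], [1,3,9], [1,8,9], [2,4,8], [3,5,6], [3,5,9], [3,6,9], [3,8,9], [5,6,9], [5,7,9]
  3-simplices (2): [1,3,8,9], [3,5,6,9]

giving chain groups C_0 ≅ Z^9, C_1 ≅ Z^18, C_2 ≅ Z^11, C_3 ≅ Z^2.

∂_1: C_1 → C_0 sends each edge [p,q] (with p < q) to q − p. For instance
  ∂[2,5] = [5] − [2].
This gives a 9×18 integer matrix of rank 8; reducing to Smith normal form yields diagonal entries (1,1,1,1,1,1,1,1).

The boundary map ∂_2: C_2 → C_1 maps a triangle to the signed sum of its edges. For instance
  ∂[3,5,9] = [5,9] − [3,9] + [3,5],
  ∂[1,8,9] = [8,9] − [1,9] + [1,8].
As a 18×11 matrix over Z this has rank 9, with invariant factors (1,1,1,1,1,1,1,1,1).

The boundary map ∂_3: C_3 → C_2 sends each 3-simplex σ to the alternating sum Σ_i (−1)^i (σ with its i-th vertex removed). For instance
  ∂[1,3,8,9] = [3,8,9] − [1,8,9] + [1,3,9] − [1,3,8],
  ∂[3,5,6,9] = [5,6,9] − [3,6,9] + [3,5,9] − [3,5,6].
This gives a 11×2 integer matrix of rank 2; reducing to Smith normal form yields diagonal entries (1,1).

Computing H_k = (kernel of ∂_k) / (image of ∂_{k+1}):

  H_1: rank ker ∂_1 − rank ∂_2 = (18 − 8) − 9 = 1, and the invariant factors of ∂_2 are all 1, so H_1 ≅ Z.

H_1 = Z.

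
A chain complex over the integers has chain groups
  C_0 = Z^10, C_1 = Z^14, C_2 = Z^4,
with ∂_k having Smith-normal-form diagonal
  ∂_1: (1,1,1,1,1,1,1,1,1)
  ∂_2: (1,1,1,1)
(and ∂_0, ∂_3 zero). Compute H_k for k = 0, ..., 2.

H_0: b_0 = 10 − 0 − 9 = 1; torsion from ∂_1 factors > 1: none. So H_0 ≅ Z.
H_1: b_1 = 14 − 9 − 4 = 1; torsion from ∂_2 factors > 1: none. So H_1 ≅ Z.
H_2: b_2 = 4 − 4 − 0 = 0; torsion from ∂_3 factors > 1: none. So H_2 ≅ 0.

H_0 ≅ Z,  H_1 ≅ Z,  H_2 = 0.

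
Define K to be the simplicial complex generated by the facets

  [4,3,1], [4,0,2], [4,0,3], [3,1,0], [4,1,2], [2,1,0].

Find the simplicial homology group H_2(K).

H_2 ≅ Z.

Fix the vertex order 0 < 1 < 2 < 3 < 4 and write every simplex with vertices in increasing order. Then dim K = 2 and the simplices of K are:

  0-simplices (5): [0], [1], [2], [3], [4]
  1-simplices (9): [0,1], [0,2], [0,3], [0,4], [1,2], [1,3], [1,4], [2,4], [3,4]
  2-simplices (6): [0,1,2], [0,1,3], [0,2,4], [0,3,4], [1,2,4], [1,3,4]

giving chain groups C_0 ≅ Z^5, C_1 ≅ Z^9, C_2 ≅ Z^6.

Boundary ∂_1: C_1 → C_0 maps an edge to its endpoints' difference, ∂[p,q] = q − p.
The resulting 5×9 matrix has rank 4, and its Smith normal form has invariant factors (1,1,1,1).

∂_2: C_2 → C_1 acts by ∂[p,q,r] = [q,r] − [p,r] + [p,q]. For instance
  ∂[0,1,2] = [1,2] − [0,2] + [0,1],
  ∂[0,3,4] = [3,4] − [0,4] + [0,3].
The 9×6 boundary matrix has rank 5 and Smith normal form diag(1,1,1,1,1).

Reading off H_k = ker ∂_k / im ∂_{k+1}:

  H_2: rank ker ∂_2 − rank ∂_3 = (6 − 5) − 0 = 1, and there is no ∂_3, so H_2 = Z.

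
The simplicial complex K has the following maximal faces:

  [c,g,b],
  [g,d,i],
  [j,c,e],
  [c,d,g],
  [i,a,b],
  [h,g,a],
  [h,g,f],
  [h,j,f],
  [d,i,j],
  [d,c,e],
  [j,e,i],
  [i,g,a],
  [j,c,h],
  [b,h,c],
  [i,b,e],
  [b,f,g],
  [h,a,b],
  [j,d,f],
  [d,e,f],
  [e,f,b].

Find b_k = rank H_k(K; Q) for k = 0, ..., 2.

Take the total order a < b < c < d < e < f < g < h < i < j on the vertex set. Then K (dimension 2) consists of the simplices:

  0-simplices (10): a, b, c, d, e, f, g, h, i, j
  1-simplices (30): ab, ag, ah, ai, bc, be, bf, bg, bh, bi, cd, ce, cg, ch, cj, de, df, dg, di, dj, ef, ei, ej, fg, fh, fj, gh, gi, hj, ij
  2-simplices (20): abh, abi, agh, agi, bcg, bch, bef, bei, bfg, cde, cdg, cej, chj, def, dfj, dgi, dij, eij, fgh, fhj

giving chain groups C_0 ≅ Z^10, C_1 ≅ Z^30, C_2 ≅ Z^20.

Boundary ∂_1: C_1 → C_0 is given by ∂[p,q] = [q] − [p].
As a 10×30 matrix over Z this has rank 9, with invariant factors (1,1,1,1,1,1,1,1,1).

∂_2: C_2 → C_1 acts by ∂[p,q,r] = [q,r] − [p,r] + [p,q]. For instance
  ∂cej = ej − cj + ce,
  ∂abi = bi − ai + ab.
The 30×20 boundary matrix has rank 20 and Smith normal form diag(1,1,1,1,1,1,1,1,1,1,1,1,1,1,1,1,1,1,1,2).

Now H_k = ker ∂_k / im ∂_{k+1}, so:

  H_0: rank C_0 − rank ∂_1 = 10 − 9 = 1, and the invariant factors of ∂_1 are all 1, so H_0 ≅ Z.
  H_1: rank ker ∂_1 − rank ∂_2 = (30 − 9) − 20 = 1, and ∂_2 has invariant factor 2 > 1, so H_1 ≅ Z × Z/2.
  H_2: rank ker ∂_2 − rank ∂_3 = (20 − 20) − 0 = 0, and there is no ∂_3, so H_2 ≅ 0.

As a check, the Euler characteristic is 10 − 30 + 20 = 0, which agrees with 1 − 1 + 0 = 0.
(K is a triangulation of the Klein bottle.)

Hence the Betti numbers are b_0 = 1, b_1 = 1, b_2 = 0.

b_0 = 1, b_1 = 1, b_2 = 0.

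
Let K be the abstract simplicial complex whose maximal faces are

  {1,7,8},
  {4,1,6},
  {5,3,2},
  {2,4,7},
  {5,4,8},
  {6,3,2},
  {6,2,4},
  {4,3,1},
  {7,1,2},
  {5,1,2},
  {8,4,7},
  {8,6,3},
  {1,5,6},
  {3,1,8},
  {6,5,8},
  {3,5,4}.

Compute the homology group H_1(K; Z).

We work with the vertex ordering 1 < 2 < 3 < 4 < 5 < 6 < 7 < 8. The simplices of K, each written with vertices in increasing order, are:

  0-simplices (8): [1], [2], [3], [4], [5], [6], [7], [8]
  1-simplices (24): (24 of them)
  2-simplices (16): [1,2,5], [1,2,7], [1,3,4], [1,3,8], [1,4,6], [1,5,6], [1,7,8], [2,3,5], [2,3,6], [2,4,6], [2,4,7], [3,4,5], [3,6,8], [4,5,8], [4,7,8], [5,6,8]

so the chain groups are C_0 ≅ Z^8, C_1 ≅ Z^24, C_2 ≅ Z^16.

Boundary ∂_1: C_1 → C_0 maps an edge to its endpoints' difference, ∂[p,q] = q − p. For instance
  ∂[1,2] = [2] − [1].
This gives a 8×24 integer matrix of rank 7; reducing to Smith normal form yields diagonal entries (1,1,1,1,1,1,1).

∂_2: C_2 → C_1 sends each 2-simplex [p,q,r] to [q,r] − [p,r] + [p,q]. For instance
  ∂[2,4,6] = [4,6] − [2,6] + [2,4],
  ∂[1,4,6] = [4,6] − [1,6] + [1,4].
This gives a 24×16 integer matrix of rank 15; reducing to Smith normal form yields diagonal entries (1,1,1,1,1,1,1,1,1,1,1,1,1,1,1).

From H_k ≅ ker(∂_k) / im(∂_{k+1}) we obtain:

  H_1: rank ker ∂_1 − rank ∂_2 = (24 − 7) − 15 = 2, and the invariant factors of ∂_2 are all 1, so H_1 = Z^2.

(K is a triangulation of the torus T^2.)

H_1 ≅ Z^2.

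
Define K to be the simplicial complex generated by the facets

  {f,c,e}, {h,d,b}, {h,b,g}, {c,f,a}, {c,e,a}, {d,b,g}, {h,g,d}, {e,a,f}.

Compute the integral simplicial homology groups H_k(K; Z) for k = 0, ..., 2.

We work with the vertex ordering a < b < c < d < e < f < g < h. The simplices of K, each written with vertices in increasing order, are:

  0-simplices (8): a, b, c, d, e, f, g, h
  1-simplices (12): ac, ae, af, bd, bg, bh, ce, cf, dg, dh, ef, gh
  2-simplices (8): ace, acf, aef, bdg, bdh, bgh, cef, dgh

giving chain groups C_0 ≅ Z^8, C_1 ≅ Z^12, C_2 ≅ Z^8.

∂_1: C_1 → C_0 sends each edge [p,q] (with p < q) to q − p. For instance
  ∂bh = h − b.
The resulting 8×12 matrix has rank 6, and its Smith normal form has invariant factors (1,1,1,1,1,1).

∂_2: C_2 → C_1 maps a triangle to the signed sum of its edges. For instance
  ∂dgh = gh − dh + dg,
  ∂bdh = dh − bh + bd.
This gives a 12×8 integer matrix of rank 6; reducing to Smith normal form yields diagonal entries (1,1,1,1,1,1).

From H_k ≅ ker(∂_k) / im(∂_{k+1}) we obtain:

  H_0: rank C_0 − rank ∂_1 = 8 − 6 = 2, and the invariant factors of ∂_1 are all 1, so H_0 ≅ Z^2.
  H_1: rank ker ∂_1 − rank ∂_2 = (12 − 6) − 6 = 0, and the invariant factors of ∂_2 are all 1, so H_1 ≅ 0.
  H_2: rank ker ∂_2 − rank ∂_3 = (8 − 6) − 0 = 2, and there is no ∂_3, so H_2 ≅ Z^2.

H_0 = Z^2,  H_1 = 0,  H_2 = Z^2.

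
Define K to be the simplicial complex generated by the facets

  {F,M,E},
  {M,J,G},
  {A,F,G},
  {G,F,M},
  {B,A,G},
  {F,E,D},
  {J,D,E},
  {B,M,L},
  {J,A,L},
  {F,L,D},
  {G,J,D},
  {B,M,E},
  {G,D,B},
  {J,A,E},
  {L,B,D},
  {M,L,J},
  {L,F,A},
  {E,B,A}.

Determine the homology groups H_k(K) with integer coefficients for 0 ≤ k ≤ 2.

H_0 ≅ Z,  H_1 ≅ Z^2,  H_2 ≅ Z.

Take the total order A < B < D < E < F < G < J < L < M on the vertex set. Then K (dimension 2) consists of the simplices:

  0-simplices (9): A, B, D, E, F, G, J, L, M
  1-simplices (27): AB, AE, AF, AG, AJ, AL, BD, BE, BG, BL, BM, DE, DF, DG, DJ, DL, EF, EJ, EM, FG, FL, FM, GJ, GM, JL, JM, LM
  2-simplices (18): ABE, ABG, AEJ, AFG, AFL, AJL, BDG, BDL, BEM, BLM, DEF, DEJ, DFL, DGJ, EFM, FGM, GJM, JLM

giving chain groups C_0 ≅ Z^9, C_1 ≅ Z^27, C_2 ≅ Z^18.

The boundary map ∂_1: C_1 → C_0 sends each edge [p,q] (with p < q) to q − p. For instance
  ∂AE = E − A.
The 9×27 boundary matrix has rank 8 and Smith normal form diag(1,1,1,1,1,1,1,1).

Boundary ∂_2: C_2 → C_1 maps a triangle to the signed sum of its edges. For instance
  ∂AFG = FG − AG + AF,
  ∂BDL = DL − BL + BD.
As a 27×18 matrix over Z this has rank 17, with invariant factors (1,1,1,1,1,1,1,1,1,1,1,1,1,1,1,1,1).

Now H_k = ker ∂_k / im ∂_{k+1}, so:

  H_0: rank C_0 − rank ∂_1 = 9 − 8 = 1, and the invariant factors of ∂_1 are all 1, so H_0 ≅ Z.
  H_1: rank ker ∂_1 − rank ∂_2 = (27 − 8) − 17 = 2, and the invariant factors of ∂_2 are all 1, so H_1 ≅ Z^2.
  H_2: rank ker ∂_2 − rank ∂_3 = (18 − 17) − 0 = 1, and there is no ∂_3, so H_2 ≅ Z.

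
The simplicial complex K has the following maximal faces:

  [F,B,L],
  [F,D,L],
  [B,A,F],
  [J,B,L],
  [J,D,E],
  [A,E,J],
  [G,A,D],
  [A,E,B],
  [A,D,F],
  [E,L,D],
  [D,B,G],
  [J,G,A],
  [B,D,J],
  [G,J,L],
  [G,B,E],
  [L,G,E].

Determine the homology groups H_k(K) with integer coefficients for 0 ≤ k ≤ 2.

We work with the vertex ordering A < B < D < E < F < G < J < L. The simplices of K, each written with vertices in increasing order, are:

  0-simplices (8): A, B, D, E, F, G, J, L
  1-simplices (24): AB, AD, AE, AF, AG, AJ, BD, BE, BF, BG, BJ, BL, DE, DF, DG, DJ, DL, EG, EJ, EL, FL, GJ, GL, JL
  2-simplices (16): ABE, ABF, ADF, ADG, AEJ, AGJ, BDG, BDJ, BEG, BFL, BJL, DEJ, DEL, DFL, EGL, GJL

Hence C_0 ≅ Z^8, C_1 ≅ Z^24, C_2 ≅ Z^16.

∂_1: C_1 → C_0 maps an edge to its endpoints' difference, ∂[p,q] = q − p.
The 8×24 boundary matrix has rank 7 and Smith normal form diag(1,1,1,1,1,1,1).

∂_2: C_2 → C_1 acts by ∂[p,q,r] = [q,r] − [p,r] + [p,q]. For instance
  ∂AEJ = EJ − AJ + AE,
  ∂EGL = GL − EL + EG.
The resulting 24×16 matrix has rank 15, and its Smith normal form has invariant factors (1,1,1,1,1,1,1,1,1,1,1,1,1,1,1).

From H_k ≅ ker(∂_k) / im(∂_{k+1}) we obtain:

  H_0: rank C_0 − rank ∂_1 = 8 − 7 = 1, and the invariant factors of ∂_1 are all 1, so H_0 ≅ Z.
  H_1: rank ker ∂_1 − rank ∂_2 = (24 − 7) − 15 = 2, and the invariant factors of ∂_2 are all 1, so H_1 ≅ Z^2.
  H_2: rank ker ∂_2 − rank ∂_3 = (16 − 15) − 0 = 1, and there is no ∂_3, so H_2 ≅ Z.

H_0 ≅ Z,  H_1 ≅ Z^2,  H_2 ≅ Z.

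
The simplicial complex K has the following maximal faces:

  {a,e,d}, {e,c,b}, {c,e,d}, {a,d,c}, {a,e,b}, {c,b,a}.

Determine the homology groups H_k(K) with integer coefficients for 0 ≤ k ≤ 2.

We work with the vertex ordering a < b < c < d < e. The simplices of K, each written with vertices in increasing order, are:

  0-simplices (5): a, b, c, d, e
  1-simplices (9): ab, ac, ad, ae, bc, be, cd, ce, de
  2-simplices (6): abc, abe, acd, ade, bce, cde

giving chain groups C_0 ≅ Z^5, C_1 ≅ Z^9, C_2 ≅ Z^6.

∂_1: C_1 → C_0 maps an edge to its endpoints' difference, ∂[p,q] = q − p. For instance
  ∂ce = e − c.
As a 5×9 matrix over Z this has rank 4, with invariant factors (1,1,1,1).

Boundary ∂_2: C_2 → C_1 sends each 2-simplex [p,q,r] to [q,r] − [p,r] + [p,q]. For instance
  ∂bce = ce − be + bc,
  ∂abc = bc − ac + ab.
As a 9×6 matrix over Z this has rank 5, with invariant factors (1,1,1,1,1).

Now H_k = ker ∂_k / im ∂_{k+1}, so:

  H_0: rank C_0 − rank ∂_1 = 5 − 4 = 1, and the invariant factors of ∂_1 are all 1, so H_0 = Z.
  H_1: rank ker ∂_1 − rank ∂_2 = (9 − 4) − 5 = 0, and the invariant factors of ∂_2 are all 1, so H_1 = 0.
  H_2: rank ker ∂_2 − rank ∂_3 = (6 − 5) − 0 = 1, and there is no ∂_3, so H_2 = Z.

H_0 ≅ Z,  H_1 = 0,  H_2 ≅ Z.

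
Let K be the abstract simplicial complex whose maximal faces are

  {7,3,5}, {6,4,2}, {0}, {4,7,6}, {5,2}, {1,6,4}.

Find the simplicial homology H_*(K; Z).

H_0 ≅ Z^2,  H_1 ≅ Z,  H_2 = 0.

Fix the vertex order 0 < 1 < 2 < 3 < 4 < 5 < 6 < 7 and write every simplex with vertices in increasing order. Then dim K = 2 and the simplices of K are:

  0-simplices (8): [0], [1], [2], [3], [4], [5], [6], [7]
  1-simplices (11): [1,4], [1,6], [2,4], [2,5], [2,6], [3,5], [3,7], [4,6], [4,7], [5,7], [6,7]
  2-simplices (4): [1,4,6], [2,4,6], [3,5,7], [4,6,7]

giving chain groups C_0 ≅ Z^8, C_1 ≅ Z^11, C_2 ≅ Z^4.

Boundary ∂_1: C_1 → C_0 is given by ∂[p,q] = [q] − [p].
This gives a 8×11 integer matrix of rank 6; reducing to Smith normal form yields diagonal entries (1,1,1,1,1,1).

Boundary ∂_2: C_2 → C_1 sends each 2-simplex [p,q,r] to [q,r] − [p,r] + [p,q]. For instance
  ∂[3,5,7] = [5,7] − [3,7] + [3,5],
  ∂[2,4,6] = [4,6] − [2,6] + [2,4].
The resulting 11×4 matrix has rank 4, and its Smith normal form has invariant factors (1,1,1,1).

From H_k ≅ ker(∂_k) / im(∂_{k+1}) we obtain:

  H_0: rank C_0 − rank ∂_1 = 8 − 6 = 2, and the invariant factors of ∂_1 are all 1, so H_0 = Z^2.
  H_1: rank ker ∂_1 − rank ∂_2 = (11 − 6) − 4 = 1, and the invariant factors of ∂_2 are all 1, so H_1 = Z.
  H_2: rank ker ∂_2 − rank ∂_3 = (4 − 4) − 0 = 0, and there is no ∂_3, so H_2 = 0.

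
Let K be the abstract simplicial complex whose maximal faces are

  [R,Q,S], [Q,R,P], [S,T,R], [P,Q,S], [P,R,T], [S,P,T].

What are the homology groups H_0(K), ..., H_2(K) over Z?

H_0 = Z,  H_1 = 0,  H_2 = Z.

We work with the vertex ordering P < Q < R < S < T. The simplices of K, each written with vertices in increasing order, are:

  0-simplices (5): P, Q, R, S, T
  1-simplices (9): PQ, PR, PS, PT, QR, QS, RS, RT, ST
  2-simplices (6): PQR, PQS, PRT, PST, QRS, RST

giving chain groups C_0 ≅ Z^5, C_1 ≅ Z^9, C_2 ≅ Z^6.

∂_1: C_1 → C_0 is given by ∂[p,q] = [q] − [p].
As a 5×9 matrix over Z this has rank 4, with invariant factors (1,1,1,1).

The boundary map ∂_2: C_2 → C_1 acts by ∂[p,q,r] = [q,r] − [p,r] + [p,q]. For instance
  ∂PQS = QS − PS + PQ,
  ∂RST = ST − RT + RS.
The resulting 9×6 matrix has rank 5, and its Smith normal form has invariant factors (1,1,1,1,1).

Computing H_k = (kernel of ∂_k) / (image of ∂_{k+1}):

  H_0: rank C_0 − rank ∂_1 = 5 − 4 = 1, and the invariant factors of ∂_1 are all 1, so H_0 ≅ Z.
  H_1: rank ker ∂_1 − rank ∂_2 = (9 − 4) − 5 = 0, and the invariant factors of ∂_2 are all 1, so H_1 ≅ 0.
  H_2: rank ker ∂_2 − rank ∂_3 = (6 − 5) − 0 = 1, and there is no ∂_3, so H_2 ≅ Z.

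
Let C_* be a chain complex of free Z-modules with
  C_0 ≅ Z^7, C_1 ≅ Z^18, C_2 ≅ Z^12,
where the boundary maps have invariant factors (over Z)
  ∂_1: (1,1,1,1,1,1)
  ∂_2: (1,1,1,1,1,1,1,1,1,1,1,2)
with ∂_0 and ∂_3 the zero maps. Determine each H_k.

H_0 = Z,  H_1 = Z/2,  H_2 = 0.

H_0: b_0 = 7 − 0 − 6 = 1; torsion from ∂_1 factors > 1: none. So H_0 = Z.
H_1: b_1 = 18 − 6 − 12 = 0; torsion from ∂_2 factors > 1: [2]. So H_1 = Z/2.
H_2: b_2 = 12 − 12 − 0 = 0; torsion from ∂_3 factors > 1: none. So H_2 = 0.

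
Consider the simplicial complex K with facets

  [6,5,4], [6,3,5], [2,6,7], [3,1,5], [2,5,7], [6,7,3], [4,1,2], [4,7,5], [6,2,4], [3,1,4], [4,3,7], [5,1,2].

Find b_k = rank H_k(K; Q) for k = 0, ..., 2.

Fix the vertex order 1 < 2 < 3 < 4 < 5 < 6 < 7 and write every simplex with vertices in increasing order. Then dim K = 2 and the simplices of K are:

  0-simplices (7): [1], [2], [3], [4], [5], [6], [7]
  1-simplices (18): [1,2], [1,3], [1,4], [1,5], [2,4], [2,5], [2,6], [2,7], [3,4], [3,5], [3,6], [3,7], [4,5], [4,6], [4,7], [5,6], [5,7], [6,7]
  2-simplices (12): [1,2,4], [1,2,5], [1,3,4], [1,3,5], [2,4,6], [2,5,7], [2,6,7], [3,4,7], [3,5,6], [3,6,7], [4,5,6], [4,5,7]

giving chain groups C_0 ≅ Z^7, C_1 ≅ Z^18, C_2 ≅ Z^12.

The boundary map ∂_1: C_1 → C_0 is given by ∂[p,q] = [q] − [p].
The 7×18 boundary matrix has rank 6 and Smith normal form diag(1,1,1,1,1,1).

∂_2: C_2 → C_1 acts by ∂[p,q,r] = [q,r] − [p,r] + [p,q]. For instance
  ∂[1,2,5] = [2,5] − [1,5] + [1,2],
  ∂[1,3,4] = [3,4] − [1,4] + [1,3].
The 18×12 boundary matrix has rank 12 and Smith normal form diag(1,1,1,1,1,1,1,1,1,1,1,2).

Now H_k = ker ∂_k / im ∂_{k+1}, so:

  H_0: rank C_0 − rank ∂_1 = 7 − 6 = 1, and the invariant factors of ∂_1 are all 1, so H_0 ≅ Z.
  H_1: rank ker ∂_1 − rank ∂_2 = (18 − 6) − 12 = 0, and ∂_2 has invariant factor 2 > 1, so H_1 ≅ Z/2Z.
  H_2: rank ker ∂_2 − rank ∂_3 = (12 − 12) − 0 = 0, and there is no ∂_3, so H_2 ≅ 0.

Hence the Betti numbers are b_0 = 1, b_1 = 0, b_2 = 0.

b_0 = 1, b_1 = 0, b_2 = 0.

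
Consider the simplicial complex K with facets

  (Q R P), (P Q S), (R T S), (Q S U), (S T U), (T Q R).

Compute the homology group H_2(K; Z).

H_2 = 0.

Order the vertices as P < Q < R < S < T < U. Listing each simplex with vertices in this order, K has dimension 2 with simplices:

  0-simplices (6): P, Q, R, S, T, U
  1-simplices (12): PQ, PR, PS, QR, QS, QT, QU, RS, RT, ST, SU, TU
  2-simplices (6): PQR, PQS, QRT, QSU, RST, STU

giving chain groups C_0 ≅ Z^6, C_1 ≅ Z^12, C_2 ≅ Z^6.

The boundary map ∂_1: C_1 → C_0 is given by ∂[p,q] = [q] − [p].
The 6×12 boundary matrix has rank 5 and Smith normal form diag(1,1,1,1,1).

The boundary map ∂_2: C_2 → C_1 maps a triangle to the signed sum of its edges. For instance
  ∂QRT = RT − QT + QR,
  ∂PQR = QR − PR + PQ.
The resulting 12×6 matrix has rank 6, and its Smith normal form has invariant factors (1,1,1,1,1,1).

Reading off H_k = ker ∂_k / im ∂_{k+1}:

  H_2: rank ker ∂_2 − rank ∂_3 = (6 − 6) − 0 = 0, and there is no ∂_3, so H_2 ≅ 0.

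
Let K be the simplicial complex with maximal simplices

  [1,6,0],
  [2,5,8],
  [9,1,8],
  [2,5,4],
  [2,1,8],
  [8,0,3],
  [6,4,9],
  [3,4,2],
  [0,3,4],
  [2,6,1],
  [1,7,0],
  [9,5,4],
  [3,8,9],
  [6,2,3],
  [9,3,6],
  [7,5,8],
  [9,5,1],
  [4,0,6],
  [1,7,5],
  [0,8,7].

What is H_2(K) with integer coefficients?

H_2 = 0.

Order the vertices as 0 < 1 < 2 < 3 < 4 < 5 < 6 < 7 < 8 < 9. Listing each simplex with vertices in this order, K has dimension 2 with simplices:

  0-simplices (10): [0], [1], [2], [3], [4], [5], [6], [7], [8], [9]
  1-simplices (30): (30 of them)
  2-simplices (20): (20 of them)

so the chain groups are C_0 ≅ Z^10, C_1 ≅ Z^30, C_2 ≅ Z^20.

∂_1: C_1 → C_0 sends each edge [p,q] (with p < q) to q − p.
As a 10×30 matrix over Z this has rank 9, with invariant factors (1,1,1,1,1,1,1,1,1).

∂_2: C_2 → C_1 sends each 2-simplex [p,q,r] to [q,r] − [p,r] + [p,q]. For instance
  ∂[1,8,9] = [8,9] − [1,9] + [1,8],
  ∂[0,7,8] = [7,8] − [0,8] + [0,7].
The resulting 30×20 matrix has rank 20, and its Smith normal form has invariant factors (1,1,1,1,1,1,1,1,1,1,1,1,1,1,1,1,1,1,1,2).

From H_k ≅ ker(∂_k) / im(∂_{k+1}) we obtain:

  H_2: rank ker ∂_2 − rank ∂_3 = (20 − 20) − 0 = 0, and there is no ∂_3, so H_2 ≅ 0.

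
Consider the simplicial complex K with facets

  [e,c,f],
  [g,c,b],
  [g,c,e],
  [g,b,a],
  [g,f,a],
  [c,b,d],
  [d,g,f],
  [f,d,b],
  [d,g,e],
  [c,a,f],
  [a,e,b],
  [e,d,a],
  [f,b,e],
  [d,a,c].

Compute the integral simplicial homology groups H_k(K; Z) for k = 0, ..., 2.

Fix the vertex order a < b < c < d < e < f < g and write every simplex with vertices in increasing order. Then dim K = 2 and the simplices of K are:

  0-simplices (7): a, b, c, d, e, f, g
  1-simplices (21): ab, ac, ad, ae, af, ag, bc, bd, be, bf, bg, cd, ce, cf, cg, de, df, dg, ef, eg, fg
  2-simplices (14): abe, abg, acd, acf, ade, afg, bcd, bcg, bdf, bef, cef, ceg, deg, dfg

Hence C_0 ≅ Z^7, C_1 ≅ Z^21, C_2 ≅ Z^14.

Boundary ∂_1: C_1 → C_0 maps an edge to its endpoints' difference, ∂[p,q] = q − p.
This gives a 7×21 integer matrix of rank 6; reducing to Smith normal form yields diagonal entries (1,1,1,1,1,1).

∂_2: C_2 → C_1 acts by ∂[p,q,r] = [q,r] − [p,r] + [p,q]. For instance
  ∂acf = cf − af + ac,
  ∂bef = ef − bf + be.
The 21×14 boundary matrix has rank 13 and Smith normal form diag(1,1,1,1,1,1,1,1,1,1,1,1,1).

Now H_k = ker ∂_k / im ∂_{k+1}, so:

  H_0: rank C_0 − rank ∂_1 = 7 − 6 = 1, and the invariant factors of ∂_1 are all 1, so H_0 = Z.
  H_1: rank ker ∂_1 − rank ∂_2 = (21 − 6) − 13 = 2, and the invariant factors of ∂_2 are all 1, so H_1 = Z^2.
  H_2: rank ker ∂_2 − rank ∂_3 = (14 − 13) − 0 = 1, and there is no ∂_3, so H_2 = Z.

H_0 ≅ Z,  H_1 ≅ Z^2,  H_2 ≅ Z.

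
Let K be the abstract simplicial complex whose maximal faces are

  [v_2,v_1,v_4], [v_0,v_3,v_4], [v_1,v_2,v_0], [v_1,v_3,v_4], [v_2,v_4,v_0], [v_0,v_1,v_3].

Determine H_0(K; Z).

K has 5 vertices, 9 edges, 6 triangles.
rank ∂_0 = 0, rank ∂_1 = 4 ⇒ b_0 = 5 − 0 − 4 = 1; all invariant factors of ∂_1 are 1 so no torsion. So H_0 = Z.

H_0 ≅ Z.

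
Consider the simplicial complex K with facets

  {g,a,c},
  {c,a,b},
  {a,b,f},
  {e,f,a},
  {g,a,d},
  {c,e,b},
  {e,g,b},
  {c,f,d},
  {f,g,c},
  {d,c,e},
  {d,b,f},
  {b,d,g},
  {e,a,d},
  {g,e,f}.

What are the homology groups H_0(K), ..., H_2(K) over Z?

Fix the vertex order a < b < c < d < e < f < g and write every simplex with vertices in increasing order. Then dim K = 2 and the simplices of K are:

  0-simplices (7): a, b, c, d, e, f, g
  1-simplices (21): ab, ac, ad, ae, af, ag, bc, bd, be, bf, bg, cd, ce, cf, cg, de, df, dg, ef, eg, fg
  2-simplices (14): abc, abf, acg, ade, adg, aef, bce, bdf, bdg, beg, cde, cdf, cfg, efg

Hence C_0 ≅ Z^7, C_1 ≅ Z^21, C_2 ≅ Z^14.

∂_1: C_1 → C_0 sends each edge [p,q] (with p < q) to q − p. For instance
  ∂ae = e − a.
The 7×21 boundary matrix has rank 6 and Smith normal form diag(1,1,1,1,1,1).

∂_2: C_2 → C_1 maps a triangle to the signed sum of its edges. For instance
  ∂efg = fg − eg + ef,
  ∂bdg = dg − bg + bd.
This gives a 21×14 integer matrix of rank 13; reducing to Smith normal form yields diagonal entries (1,1,1,1,1,1,1,1,1,1,1,1,1).

From H_k ≅ ker(∂_k) / im(∂_{k+1}) we obtain:

  H_0: rank C_0 − rank ∂_1 = 7 − 6 = 1, and the invariant factors of ∂_1 are all 1, so H_0 = Z.
  H_1: rank ker ∂_1 − rank ∂_2 = (21 − 6) − 13 = 2, and the invariant factors of ∂_2 are all 1, so H_1 = Z^2.
  H_2: rank ker ∂_2 − rank ∂_3 = (14 − 13) − 0 = 1, and there is no ∂_3, so H_2 = Z.

As a check, the Euler characteristic is 7 − 21 + 14 = 0, which agrees with 1 − 2 + 1 = 0.

H_0 = Z,  H_1 = Z^2,  H_2 = Z.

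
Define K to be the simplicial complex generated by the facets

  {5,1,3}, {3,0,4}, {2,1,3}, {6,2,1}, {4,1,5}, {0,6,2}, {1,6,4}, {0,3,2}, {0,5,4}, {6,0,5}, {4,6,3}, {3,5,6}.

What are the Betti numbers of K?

b_0 = 1, b_1 = 0, b_2 = 0.

We work with the vertex ordering 0 < 1 < 2 < 3 < 4 < 5 < 6. The simplices of K, each written with vertices in increasing order, are:

  0-simplices (7): [0], [1], [2], [3], [4], [5], [6]
  1-simplices (18): [0,2], [0,3], [0,4], [0,5], [0,6], [1,2], [1,3], [1,4], [1,5], [1,6], [2,3], [2,6], [3,4], [3,5], [3,6], [4,5], [4,6], [5,6]
  2-simplices (12): [0,2,3], [0,2,6], [0,3,4], [0,4,5], [0,5,6], [1,2,3], [1,2,6], [1,3,5], [1,4,5], [1,4,6], [3,4,6], [3,5,6]

Hence C_0 ≅ Z^7, C_1 ≅ Z^18, C_2 ≅ Z^12.

Boundary ∂_1: C_1 → C_0 sends each edge [p,q] (with p < q) to q − p. For instance
  ∂[0,5] = [5] − [0].
The 7×18 boundary matrix has rank 6 and Smith normal form diag(1,1,1,1,1,1).

The boundary map ∂_2: C_2 → C_1 maps a triangle to the signed sum of its edges. For instance
  ∂[0,2,6] = [2,6] − [0,6] + [0,2],
  ∂[0,2,3] = [2,3] − [0,3] + [0,2].
The 18×12 boundary matrix has rank 12 and Smith normal form diag(1,1,1,1,1,1,1,1,1,1,1,2).

Computing H_k = (kernel of ∂_k) / (image of ∂_{k+1}):

  H_0: rank C_0 − rank ∂_1 = 7 − 6 = 1, and the invariant factors of ∂_1 are all 1, so H_0 = Z.
  H_1: rank ker ∂_1 − rank ∂_2 = (18 − 6) − 12 = 0, and ∂_2 has invariant factor 2 > 1, so H_1 = Z/2.
  H_2: rank ker ∂_2 − rank ∂_3 = (12 − 12) − 0 = 0, and there is no ∂_3, so H_2 = 0.

(K is a triangulation of the real projective plane RP^2.)

Hence the Betti numbers are b_0 = 1, b_1 = 0, b_2 = 0.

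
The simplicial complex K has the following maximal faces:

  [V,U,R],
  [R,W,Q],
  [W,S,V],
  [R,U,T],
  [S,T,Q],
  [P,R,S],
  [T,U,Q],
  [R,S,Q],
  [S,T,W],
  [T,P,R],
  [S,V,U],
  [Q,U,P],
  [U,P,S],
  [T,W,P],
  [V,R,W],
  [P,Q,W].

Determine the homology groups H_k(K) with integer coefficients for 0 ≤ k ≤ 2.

Order the vertices as P < Q < R < S < T < U < V < W. Listing each simplex with vertices in this order, K has dimension 2 with simplices:

  0-simplices (8): P, Q, R, S, T, U, V, W
  1-simplices (24): PQ, PR, PS, PT, PU, PW, QR, QS, QT, QU, QW, RS, RT, RU, RV, RW, ST, SU, SV, SW, TU, TW, UV, VW
  2-simplices (16): PQU, PQW, PRS, PRT, PSU, PTW, QRS, QRW, QST, QTU, RTU, RUV, RVW, STW, SUV, SVW

Hence C_0 ≅ Z^8, C_1 ≅ Z^24, C_2 ≅ Z^16.

The boundary map ∂_1: C_1 → C_0 maps an edge to its endpoints' difference, ∂[p,q] = q − p. For instance
  ∂ST = T − S.
This gives a 8×24 integer matrix of rank 7; reducing to Smith normal form yields diagonal entries (1,1,1,1,1,1,1).

∂_2: C_2 → C_1 acts by ∂[p,q,r] = [q,r] − [p,r] + [p,q]. For instance
  ∂PRT = RT − PT + PR,
  ∂SVW = VW − SW + SV.
The resulting 24×16 matrix has rank 15, and its Smith normal form has invariant factors (1,1,1,1,1,1,1,1,1,1,1,1,1,1,1).

Now H_k = ker ∂_k / im ∂_{k+1}, so:

  H_0: rank C_0 − rank ∂_1 = 8 − 7 = 1, and the invariant factors of ∂_1 are all 1, so H_0 = Z.
  H_1: rank ker ∂_1 − rank ∂_2 = (24 − 7) − 15 = 2, and the invariant factors of ∂_2 are all 1, so H_1 = Z^2.
  H_2: rank ker ∂_2 − rank ∂_3 = (16 − 15) − 0 = 1, and there is no ∂_3, so H_2 = Z.

H_0 ≅ Z,  H_1 ≅ Z^2,  H_2 ≅ Z.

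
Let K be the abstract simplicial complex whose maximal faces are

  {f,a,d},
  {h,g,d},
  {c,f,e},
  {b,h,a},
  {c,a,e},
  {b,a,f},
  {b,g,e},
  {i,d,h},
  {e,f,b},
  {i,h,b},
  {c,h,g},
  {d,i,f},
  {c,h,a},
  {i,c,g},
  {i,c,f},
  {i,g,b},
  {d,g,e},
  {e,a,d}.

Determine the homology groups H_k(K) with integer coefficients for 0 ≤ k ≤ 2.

H_0 ≅ Z,  H_1 ≅ Z ⊕ Z/2,  H_2 = 0.

Order the vertices as a < b < c < d < e < f < g < h < i. Listing each simplex with vertices in this order, K has dimension 2 with simplices:

  0-simplices (9): a, b, c, d, e, f, g, h, i
  1-simplices (27): ab, ac, ad, ae, af, ah, be, bf, bg, bh, bi, ce, cf, cg, ch, ci, de, df, dg, dh, di, ef, eg, fi, gh, gi, hi
  2-simplices (18): abf, abh, ace, ach, ade, adf, bef, beg, bgi, bhi, cef, cfi, cgh, cgi, deg, dfi, dgh, dhi

giving chain groups C_0 ≅ Z^9, C_1 ≅ Z^27, C_2 ≅ Z^18.

Boundary ∂_1: C_1 → C_0 sends each edge [p,q] (with p < q) to q − p. For instance
  ∂di = i − d.
This gives a 9×27 integer matrix of rank 8; reducing to Smith normal form yields diagonal entries (1,1,1,1,1,1,1,1).

Boundary ∂_2: C_2 → C_1 acts by ∂[p,q,r] = [q,r] − [p,r] + [p,q]. For instance
  ∂ach = ch − ah + ac,
  ∂dfi = fi − di + df.
The resulting 27×18 matrix has rank 18, and its Smith normal form has invariant factors (1,1,1,1,1,1,1,1,1,1,1,1,1,1,1,1,1,2).

Reading off H_k = ker ∂_k / im ∂_{k+1}:

  H_0: rank C_0 − rank ∂_1 = 9 − 8 = 1, and the invariant factors of ∂_1 are all 1, so H_0 ≅ Z.
  H_1: rank ker ∂_1 − rank ∂_2 = (27 − 8) − 18 = 1, and ∂_2 has invariant factor 2 > 1, so H_1 ≅ Z ⊕ Z/2.
  H_2: rank ker ∂_2 − rank ∂_3 = (18 − 18) − 0 = 0, and there is no ∂_3, so H_2 ≅ 0.

(K is a triangulation of the Klein bottle.)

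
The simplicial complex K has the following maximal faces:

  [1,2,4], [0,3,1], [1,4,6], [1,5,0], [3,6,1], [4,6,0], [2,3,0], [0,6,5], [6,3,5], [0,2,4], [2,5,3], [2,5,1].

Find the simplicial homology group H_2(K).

K has 7 vertices, 18 edges, 12 triangles.
rank ∂_2 = 12, rank ∂_3 = 0 ⇒ b_2 = 12 − 12 − 0 = 0. So H_2 ≅ 0.

H_2 ≅ 0.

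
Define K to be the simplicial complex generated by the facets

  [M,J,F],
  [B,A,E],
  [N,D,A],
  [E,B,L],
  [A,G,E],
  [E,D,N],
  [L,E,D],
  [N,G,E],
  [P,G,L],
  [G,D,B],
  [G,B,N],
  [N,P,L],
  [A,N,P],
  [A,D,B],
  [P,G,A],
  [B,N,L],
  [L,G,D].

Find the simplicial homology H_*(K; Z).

H_0 ≅ Z^2,  H_1 ≅ Z^2,  H_2 ≅ Z.

Fix the vertex order A < B < D < E < F < G < J < L < M < N < P and write every simplex with vertices in increasing order. Then dim K = 2 and the simplices of K are:

  0-simplices (11): A, B, D, E, F, G, J, L, M, N, P
  1-simplices (27): AB, AD, AE, AG, AN, AP, BD, BE, BG, BL, BN, DE, DG, DL, DN, EG, EL, EN, FJ, FM, GL, GN, GP, JM, LN, LP, NP
  2-simplices (17): ABD, ABE, ADN, AEG, AGP, ANP, BDG, BEL, BGN, BLN, DEL, DEN, DGL, EGN, FJM, GLP, LNP

Hence C_0 ≅ Z^11, C_1 ≅ Z^27, C_2 ≅ Z^17.

Boundary ∂_1: C_1 → C_0 maps an edge to its endpoints' difference, ∂[p,q] = q − p. For instance
  ∂BN = N − B.
As a 11×27 matrix over Z this has rank 9, with invariant factors (1,1,1,1,1,1,1,1,1).

∂_2: C_2 → C_1 maps a triangle to the signed sum of its edges. For instance
  ∂ABD = BD − AD + AB,
  ∂BGN = GN − BN + BG.
As a 27×17 matrix over Z this has rank 16, with invariant factors (1,1,1,1,1,1,1,1,1,1,1,1,1,1,1,1).

Computing H_k = (kernel of ∂_k) / (image of ∂_{k+1}):

  H_0: rank C_0 − rank ∂_1 = 11 − 9 = 2, and the invariant factors of ∂_1 are all 1, so H_0 = Z^2.
  H_1: rank ker ∂_1 − rank ∂_2 = (27 − 9) − 16 = 2, and the invariant factors of ∂_2 are all 1, so H_1 = Z^2.
  H_2: rank ker ∂_2 − rank ∂_3 = (17 − 16) − 0 = 1, and there is no ∂_3, so H_2 = Z.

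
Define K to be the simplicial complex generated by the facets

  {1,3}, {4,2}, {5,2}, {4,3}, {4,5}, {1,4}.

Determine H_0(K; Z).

H_0 ≅ Z.

Take the total order 1 < 2 < 3 < 4 < 5 on the vertex set. Then K (dimension 1) consists of the simplices:

  0-simplices (5): [1], [2], [3], [4], [5]
  1-simplices (6): [1,3], [1,4], [2,4], [2,5], [3,4], [4,5]

so the chain groups are C_0 ≅ Z^5, C_1 ≅ Z^6.

∂_1: C_1 → C_0 maps an edge to its endpoints' difference, ∂[p,q] = q − p. For instance
  ∂[2,4] = [4] − [2].
This gives a 5×6 integer matrix of rank 4; reducing to Smith normal form yields diagonal entries (1,1,1,1).

From H_k ≅ ker(∂_k) / im(∂_{k+1}) we obtain:

  H_0: rank C_0 − rank ∂_1 = 5 − 4 = 1, and the invariant factors of ∂_1 are all 1, so H_0 ≅ Z.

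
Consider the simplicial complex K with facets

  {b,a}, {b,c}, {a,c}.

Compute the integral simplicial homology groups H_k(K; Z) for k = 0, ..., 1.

We work with the vertex ordering a < b < c. The simplices of K, each written with vertices in increasing order, are:

  0-simplices (3): a, b, c
  1-simplices (3): ab, ac, bc

so the chain groups are C_0 ≅ Z^3, C_1 ≅ Z^3.

∂_1: C_1 → C_0 is given by ∂[p,q] = [q] − [p]. For instance
  ∂ab = b − a.
The 3×3 boundary matrix has rank 2 and Smith normal form diag(1,1).

From H_k ≅ ker(∂_k) / im(∂_{k+1}) we obtain:

  H_0: rank C_0 − rank ∂_1 = 3 − 2 = 1, and the invariant factors of ∂_1 are all 1, so H_0 = Z.
  H_1: rank ker ∂_1 − rank ∂_2 = (3 − 2) − 0 = 1, and there is no ∂_2, so H_1 = Z.

(K is a triangulation of the circle S^1.)

H_0 ≅ Z,  H_1 ≅ Z.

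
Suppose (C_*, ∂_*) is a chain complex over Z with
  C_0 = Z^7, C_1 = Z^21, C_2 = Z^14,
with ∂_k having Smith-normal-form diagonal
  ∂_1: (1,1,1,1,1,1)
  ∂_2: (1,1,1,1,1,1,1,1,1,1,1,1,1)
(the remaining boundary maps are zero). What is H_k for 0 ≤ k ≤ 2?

H_0 = Z,  H_1 = Z^2,  H_2 = Z.

H_0: b_0 = 7 − 0 − 6 = 1; torsion from ∂_1 factors > 1: none. So H_0 = Z.
H_1: b_1 = 21 − 6 − 13 = 2; torsion from ∂_2 factors > 1: none. So H_1 = Z^2.
H_2: b_2 = 14 − 13 − 0 = 1; torsion from ∂_3 factors > 1: none. So H_2 = Z.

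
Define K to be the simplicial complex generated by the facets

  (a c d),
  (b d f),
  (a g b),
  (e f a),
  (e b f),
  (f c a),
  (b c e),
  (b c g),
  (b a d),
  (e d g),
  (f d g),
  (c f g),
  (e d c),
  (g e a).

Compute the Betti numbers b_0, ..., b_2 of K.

Order the vertices as a < b < c < d < e < f < g. Listing each simplex with vertices in this order, K has dimension 2 with simplices:

  0-simplices (7): a, b, c, d, e, f, g
  1-simplices (21): ab, ac, ad, ae, af, ag, bc, bd, be, bf, bg, cd, ce, cf, cg, de, df, dg, ef, eg, fg
  2-simplices (14): abd, abg, acd, acf, aef, aeg, bce, bcg, bdf, bef, cde, cfg, deg, dfg

Hence C_0 ≅ Z^7, C_1 ≅ Z^21, C_2 ≅ Z^14.

The boundary map ∂_1: C_1 → C_0 sends each edge [p,q] (with p < q) to q − p.
As a 7×21 matrix over Z this has rank 6, with invariant factors (1,1,1,1,1,1).

Boundary ∂_2: C_2 → C_1 maps a triangle to the signed sum of its edges. For instance
  ∂bce = ce − be + bc,
  ∂deg = eg − dg + de.
As a 21×14 matrix over Z this has rank 13, with invariant factors (1,1,1,1,1,1,1,1,1,1,1,1,1).

Reading off H_k = ker ∂_k / im ∂_{k+1}:

  H_0: rank C_0 − rank ∂_1 = 7 − 6 = 1, and the invariant factors of ∂_1 are all 1, so H_0 ≅ Z.
  H_1: rank ker ∂_1 − rank ∂_2 = (21 − 6) − 13 = 2, and the invariant factors of ∂_2 are all 1, so H_1 ≅ Z^2.
  H_2: rank ker ∂_2 − rank ∂_3 = (14 − 13) − 0 = 1, and there is no ∂_3, so H_2 ≅ Z.

Hence the Betti numbers are b_0 = 1, b_1 = 2, b_2 = 1.

b_0 = 1, b_1 = 2, b_2 = 1.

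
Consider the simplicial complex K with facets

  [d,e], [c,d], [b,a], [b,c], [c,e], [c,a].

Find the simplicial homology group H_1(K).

K has 5 vertices, 6 edges.
rank ∂_1 = 4, rank ∂_2 = 0 ⇒ b_1 = 6 − 4 − 0 = 2. So H_1 = Z^2.

H_1 ≅ Z^2.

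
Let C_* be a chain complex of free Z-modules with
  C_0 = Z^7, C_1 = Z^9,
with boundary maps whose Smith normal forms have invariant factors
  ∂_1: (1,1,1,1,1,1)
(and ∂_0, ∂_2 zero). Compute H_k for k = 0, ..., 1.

H_0: b_0 = 7 − 0 − 6 = 1; torsion from ∂_1 factors > 1: none. So H_0 = Z.
H_1: b_1 = 9 − 6 − 0 = 3; torsion from ∂_2 factors > 1: none. So H_1 = Z^3.

H_0 = Z,  H_1 = Z^3.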